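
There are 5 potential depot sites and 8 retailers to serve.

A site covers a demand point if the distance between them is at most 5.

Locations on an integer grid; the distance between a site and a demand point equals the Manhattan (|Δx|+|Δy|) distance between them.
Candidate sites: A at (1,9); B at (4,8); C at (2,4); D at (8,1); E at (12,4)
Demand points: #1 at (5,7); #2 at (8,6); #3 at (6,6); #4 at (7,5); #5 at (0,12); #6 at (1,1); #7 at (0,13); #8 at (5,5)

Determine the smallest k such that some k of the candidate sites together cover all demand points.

4

Coverage sets (demand points within 5 of each site):
  A: {#5, #7}
  B: {#1, #3, #8}
  C: {#6, #8}
  D: {#2, #4}
  E: {}
No 3 sites suffice: every size-3 union leaves at least one demand point uncovered.
But {A, B, C, D} covers everything, so the minimum is 4.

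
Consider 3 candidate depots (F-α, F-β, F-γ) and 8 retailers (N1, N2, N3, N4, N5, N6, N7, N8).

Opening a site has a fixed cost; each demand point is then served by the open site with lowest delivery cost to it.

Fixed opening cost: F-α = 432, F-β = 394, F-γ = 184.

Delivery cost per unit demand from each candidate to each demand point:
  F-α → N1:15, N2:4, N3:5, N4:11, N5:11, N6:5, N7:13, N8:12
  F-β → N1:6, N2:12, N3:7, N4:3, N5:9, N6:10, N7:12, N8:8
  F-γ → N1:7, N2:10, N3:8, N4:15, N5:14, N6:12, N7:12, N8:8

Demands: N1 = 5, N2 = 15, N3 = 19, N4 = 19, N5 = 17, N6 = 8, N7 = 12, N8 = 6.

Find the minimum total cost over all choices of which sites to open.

1219

Open {F-β}: assign each demand point to its cheapest open site.
  N1→F-β 5×6=30, N2→F-β 15×12=180, N3→F-β 19×7=133, N4→F-β 19×3=57, N5→F-β 17×9=153, N6→F-β 8×10=80, N7→F-β 12×12=144, N8→F-β 6×8=48
  delivery cost 825, fixed 394 → total 1219.
Compare {F-α}: delivery cost 894 + fixed 432 = 1326.
Compare {F-γ}: delivery cost 1148 + fixed 184 = 1332.
Compare {F-β, F-γ}: delivery cost 795 + fixed 578 = 1373.
All other subsets cost ≥ 1326. Minimum total cost: 1219.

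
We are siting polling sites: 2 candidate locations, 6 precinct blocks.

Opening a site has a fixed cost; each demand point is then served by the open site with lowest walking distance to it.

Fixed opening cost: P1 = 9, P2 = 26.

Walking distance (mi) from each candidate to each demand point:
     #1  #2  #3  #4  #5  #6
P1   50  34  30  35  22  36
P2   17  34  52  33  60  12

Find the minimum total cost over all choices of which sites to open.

183

Open {P1, P2}: assign each demand point to its cheapest open site.
  #1→P2 17, #2→P1 34, #3→P1 30, #4→P2 33, #5→P1 22, #6→P2 12
  walking distance 148, fixed 35 → total 183.
Compare {P1}: walking distance 207 + fixed 9 = 216.
Compare {P2}: walking distance 208 + fixed 26 = 234.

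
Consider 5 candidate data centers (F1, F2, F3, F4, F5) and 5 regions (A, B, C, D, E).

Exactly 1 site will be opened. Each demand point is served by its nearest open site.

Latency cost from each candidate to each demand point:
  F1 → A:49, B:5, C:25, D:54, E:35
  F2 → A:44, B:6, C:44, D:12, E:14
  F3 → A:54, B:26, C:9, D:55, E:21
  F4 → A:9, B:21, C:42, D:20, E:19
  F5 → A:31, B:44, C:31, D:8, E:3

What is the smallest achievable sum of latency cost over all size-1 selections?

111

Open {F4}.
  A→F4 9, B→F4 21, C→F4 42, D→F4 20, E→F4 19  ⇒ total 111.
Compare {F5}: total 117.
Compare {F2}: total 120.
No size-1 selection does better; minimum is 111.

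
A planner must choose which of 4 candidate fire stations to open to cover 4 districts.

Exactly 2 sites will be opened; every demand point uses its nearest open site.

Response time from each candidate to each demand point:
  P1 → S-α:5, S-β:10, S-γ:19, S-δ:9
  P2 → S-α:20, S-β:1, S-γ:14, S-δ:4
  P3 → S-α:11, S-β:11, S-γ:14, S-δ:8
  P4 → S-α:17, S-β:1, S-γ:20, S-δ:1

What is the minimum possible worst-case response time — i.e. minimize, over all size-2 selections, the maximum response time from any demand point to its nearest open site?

Open {P1, P2}.
  Farthest demand point is S-γ at response time 14 (to P2); all others are ≤ 14.
With {P1, P3} the worst case is 14.
With {P2, P3} the worst case is 14.
No size-2 selection achieves below 14.

14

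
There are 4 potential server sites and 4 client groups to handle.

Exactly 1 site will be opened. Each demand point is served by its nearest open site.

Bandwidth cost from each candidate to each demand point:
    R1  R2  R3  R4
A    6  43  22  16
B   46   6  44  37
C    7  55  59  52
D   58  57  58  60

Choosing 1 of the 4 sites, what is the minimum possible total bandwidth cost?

Open {A}.
  R1→A 6, R2→A 43, R3→A 22, R4→A 16  ⇒ total 87.
Compare {B}: total 133.
Compare {C}: total 173.
No size-1 selection does better; minimum is 87.

87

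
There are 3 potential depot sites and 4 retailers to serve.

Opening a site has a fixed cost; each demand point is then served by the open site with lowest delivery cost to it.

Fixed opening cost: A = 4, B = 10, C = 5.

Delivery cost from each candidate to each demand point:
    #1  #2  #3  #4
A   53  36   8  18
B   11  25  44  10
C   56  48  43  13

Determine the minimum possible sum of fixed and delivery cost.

Open {A, B}: assign each demand point to its cheapest open site.
  #1→B 11, #2→B 25, #3→A 8, #4→B 10
  delivery cost 54, fixed 14 → total 68.
Compare {A, B, C}: delivery cost 54 + fixed 19 = 73.
Compare {B}: delivery cost 90 + fixed 10 = 100.
Compare {B, C}: delivery cost 89 + fixed 15 = 104.
All other subsets cost ≥ 73. Minimum total cost: 68.

68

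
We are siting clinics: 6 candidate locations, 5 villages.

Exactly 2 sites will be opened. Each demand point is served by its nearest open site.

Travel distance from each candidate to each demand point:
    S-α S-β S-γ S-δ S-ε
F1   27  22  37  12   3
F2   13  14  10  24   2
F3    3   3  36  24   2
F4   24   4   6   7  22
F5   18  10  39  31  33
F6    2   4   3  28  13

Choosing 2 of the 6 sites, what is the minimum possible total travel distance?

Open {F3, F4}.
  S-α→F3 3, S-β→F3 3, S-γ→F4 6, S-δ→F4 7, S-ε→F3 2  ⇒ total 21.
Compare {F1, F6}: total 24.
Compare {F4, F6}: total 29.
No size-2 selection does better; minimum is 21.

21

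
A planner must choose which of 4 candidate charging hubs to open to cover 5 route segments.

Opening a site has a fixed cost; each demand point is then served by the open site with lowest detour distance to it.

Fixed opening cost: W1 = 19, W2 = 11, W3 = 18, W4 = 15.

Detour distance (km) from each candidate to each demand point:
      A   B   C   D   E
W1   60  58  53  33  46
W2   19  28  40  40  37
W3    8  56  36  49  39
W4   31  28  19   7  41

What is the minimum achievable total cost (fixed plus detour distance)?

134

Open {W3, W4}: assign each demand point to its cheapest open site.
  A→W3 8, B→W4 28, C→W4 19, D→W4 7, E→W3 39
  detour distance 101, fixed 33 → total 134.
Compare {W2, W4}: detour distance 110 + fixed 26 = 136.
Compare {W4}: detour distance 126 + fixed 15 = 141.
Compare {W2, W3, W4}: detour distance 99 + fixed 44 = 143.
All other subsets cost ≥ 136. Minimum total cost: 134.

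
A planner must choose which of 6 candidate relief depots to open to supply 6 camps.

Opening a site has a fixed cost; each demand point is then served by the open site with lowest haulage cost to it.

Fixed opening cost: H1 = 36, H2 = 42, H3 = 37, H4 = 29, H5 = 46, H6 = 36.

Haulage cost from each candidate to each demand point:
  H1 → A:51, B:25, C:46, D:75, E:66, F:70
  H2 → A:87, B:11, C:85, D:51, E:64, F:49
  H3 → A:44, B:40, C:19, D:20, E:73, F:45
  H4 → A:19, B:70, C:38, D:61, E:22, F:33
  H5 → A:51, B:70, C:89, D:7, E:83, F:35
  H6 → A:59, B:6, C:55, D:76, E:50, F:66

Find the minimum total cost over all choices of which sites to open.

219

Open {H3, H4}: assign each demand point to its cheapest open site.
  A→H4 19, B→H3 40, C→H3 19, D→H3 20, E→H4 22, F→H4 33
  haulage cost 153, fixed 66 → total 219.
Compare {H3, H4, H6}: haulage cost 119 + fixed 102 = 221.
Compare {H2, H3, H4}: haulage cost 124 + fixed 108 = 232.
Compare {H4, H5, H6}: haulage cost 125 + fixed 111 = 236.
All other subsets cost ≥ 221. Minimum total cost: 219.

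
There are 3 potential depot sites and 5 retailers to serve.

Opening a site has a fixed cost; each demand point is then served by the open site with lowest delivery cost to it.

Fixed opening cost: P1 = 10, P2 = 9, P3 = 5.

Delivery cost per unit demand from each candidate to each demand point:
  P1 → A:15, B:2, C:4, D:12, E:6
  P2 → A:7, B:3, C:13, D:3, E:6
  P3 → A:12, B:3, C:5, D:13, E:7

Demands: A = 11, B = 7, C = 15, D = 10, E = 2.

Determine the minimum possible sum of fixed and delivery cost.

Open {P1, P2}: assign each demand point to its cheapest open site.
  A→P2 11×7=77, B→P1 7×2=14, C→P1 15×4=60, D→P2 10×3=30, E→P1 2×6=12
  delivery cost 193, fixed 19 → total 212.
Compare {P1, P2, P3}: delivery cost 193 + fixed 24 = 217.
Compare {P2, P3}: delivery cost 215 + fixed 14 = 229.
Compare {P2}: delivery cost 335 + fixed 9 = 344.
All other subsets cost ≥ 217. Minimum total cost: 212.

212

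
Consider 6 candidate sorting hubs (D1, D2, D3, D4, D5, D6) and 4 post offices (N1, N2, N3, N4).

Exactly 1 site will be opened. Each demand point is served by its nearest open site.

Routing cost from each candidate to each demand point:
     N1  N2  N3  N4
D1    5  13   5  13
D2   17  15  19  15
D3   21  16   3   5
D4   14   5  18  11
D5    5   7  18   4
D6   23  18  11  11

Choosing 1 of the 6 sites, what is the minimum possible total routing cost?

Open {D5}.
  N1→D5 5, N2→D5 7, N3→D5 18, N4→D5 4  ⇒ total 34.
Compare {D1}: total 36.
Compare {D3}: total 45.
No size-1 selection does better; minimum is 34.

34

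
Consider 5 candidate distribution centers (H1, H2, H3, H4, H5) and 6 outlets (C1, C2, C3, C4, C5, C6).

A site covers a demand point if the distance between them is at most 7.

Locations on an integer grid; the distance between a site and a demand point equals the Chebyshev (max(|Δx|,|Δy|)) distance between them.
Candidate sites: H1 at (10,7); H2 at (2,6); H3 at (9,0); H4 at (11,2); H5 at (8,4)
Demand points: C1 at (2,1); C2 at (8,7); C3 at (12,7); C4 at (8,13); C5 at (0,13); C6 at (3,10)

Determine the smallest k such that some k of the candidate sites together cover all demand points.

2

Coverage sets (demand points within 7 of each site):
  H1: {C2, C3, C4, C6}
  H2: {C1, C2, C4, C5, C6}
  H3: {C1, C2, C3}
  H4: {C2, C3}
  H5: {C1, C2, C3, C6}
No single site covers all 6 demand points.
But {H1, H2} covers everything, so the minimum is 2.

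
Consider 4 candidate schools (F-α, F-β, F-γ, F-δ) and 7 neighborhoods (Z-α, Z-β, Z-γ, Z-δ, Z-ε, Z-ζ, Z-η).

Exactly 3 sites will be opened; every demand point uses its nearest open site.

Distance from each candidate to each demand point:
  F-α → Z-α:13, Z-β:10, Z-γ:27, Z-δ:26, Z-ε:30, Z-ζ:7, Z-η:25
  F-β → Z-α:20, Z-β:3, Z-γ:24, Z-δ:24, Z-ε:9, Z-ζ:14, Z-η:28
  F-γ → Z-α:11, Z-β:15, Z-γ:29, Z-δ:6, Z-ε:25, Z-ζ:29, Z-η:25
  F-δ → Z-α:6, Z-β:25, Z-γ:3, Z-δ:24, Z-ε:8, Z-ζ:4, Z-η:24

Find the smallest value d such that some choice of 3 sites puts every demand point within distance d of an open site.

Open {F-α, F-β, F-δ}.
  Farthest demand point is Z-δ at distance 24 (to F-β); all others are ≤ 24.
With {F-α, F-γ, F-δ} the worst case is 24.
With {F-β, F-γ, F-δ} the worst case is 24.
No size-3 selection achieves below 24.

24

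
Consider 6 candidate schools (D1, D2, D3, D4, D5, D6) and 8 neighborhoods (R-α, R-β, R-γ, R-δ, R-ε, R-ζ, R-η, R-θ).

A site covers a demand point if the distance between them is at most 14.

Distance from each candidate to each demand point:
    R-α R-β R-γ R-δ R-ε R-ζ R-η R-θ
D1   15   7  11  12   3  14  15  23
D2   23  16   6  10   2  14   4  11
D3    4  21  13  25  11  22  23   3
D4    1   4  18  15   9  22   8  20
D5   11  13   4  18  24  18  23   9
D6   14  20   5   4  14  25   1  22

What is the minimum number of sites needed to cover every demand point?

2

Coverage sets (demand points within 14 of each site):
  D1: {R-β, R-γ, R-δ, R-ε, R-ζ}
  D2: {R-γ, R-δ, R-ε, R-ζ, R-η, R-θ}
  D3: {R-α, R-γ, R-ε, R-θ}
  D4: {R-α, R-β, R-ε, R-η}
  D5: {R-α, R-β, R-γ, R-θ}
  D6: {R-α, R-γ, R-δ, R-ε, R-η}
No single site covers all 8 demand points.
But {D2, D4} covers everything, so the minimum is 2.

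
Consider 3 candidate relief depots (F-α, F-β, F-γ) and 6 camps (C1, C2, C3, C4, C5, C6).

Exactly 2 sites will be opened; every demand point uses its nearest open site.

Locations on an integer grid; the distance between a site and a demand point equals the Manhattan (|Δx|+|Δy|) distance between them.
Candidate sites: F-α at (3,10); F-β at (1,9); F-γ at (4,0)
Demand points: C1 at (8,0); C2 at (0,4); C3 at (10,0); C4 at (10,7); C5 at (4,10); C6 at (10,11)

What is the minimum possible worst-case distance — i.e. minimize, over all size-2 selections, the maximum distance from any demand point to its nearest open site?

Open {F-α, F-γ}.
  Farthest demand point is C4 at distance 10 (to F-α); all others are ≤ 10.
With {F-β, F-γ} the worst case is 11.
With {F-α, F-β} the worst case is 17.
No size-2 selection achieves below 10.

10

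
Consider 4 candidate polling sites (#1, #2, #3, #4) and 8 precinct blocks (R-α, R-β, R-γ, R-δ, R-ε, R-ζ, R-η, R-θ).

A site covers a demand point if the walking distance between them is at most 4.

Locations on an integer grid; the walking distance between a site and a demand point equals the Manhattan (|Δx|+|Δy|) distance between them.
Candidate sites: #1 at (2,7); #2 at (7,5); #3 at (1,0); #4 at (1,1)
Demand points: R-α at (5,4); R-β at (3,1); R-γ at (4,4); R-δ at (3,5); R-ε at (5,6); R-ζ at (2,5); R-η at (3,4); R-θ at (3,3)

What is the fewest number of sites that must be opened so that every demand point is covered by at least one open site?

Coverage sets (demand points within 4 of each site):
  #1: {R-δ, R-ε, R-ζ, R-η}
  #2: {R-α, R-γ, R-δ, R-ε}
  #3: {R-β}
  #4: {R-β, R-θ}
No 2 sites suffice: every size-2 union leaves at least one demand point uncovered.
But {#1, #2, #4} covers everything, so the minimum is 3.

3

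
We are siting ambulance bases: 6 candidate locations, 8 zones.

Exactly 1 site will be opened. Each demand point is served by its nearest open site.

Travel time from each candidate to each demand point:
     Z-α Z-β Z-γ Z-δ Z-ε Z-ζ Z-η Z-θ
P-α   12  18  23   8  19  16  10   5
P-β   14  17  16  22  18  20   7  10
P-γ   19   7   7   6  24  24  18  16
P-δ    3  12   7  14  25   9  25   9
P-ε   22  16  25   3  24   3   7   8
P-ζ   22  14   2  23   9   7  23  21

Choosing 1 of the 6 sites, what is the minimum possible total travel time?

Open {P-δ}.
  Z-α→P-δ 3, Z-β→P-δ 12, Z-γ→P-δ 7, Z-δ→P-δ 14, Z-ε→P-δ 25, Z-ζ→P-δ 9, Z-η→P-δ 25, Z-θ→P-δ 9  ⇒ total 104.
Compare {P-ε}: total 108.
Compare {P-α}: total 111.
No size-1 selection does better; minimum is 104.

104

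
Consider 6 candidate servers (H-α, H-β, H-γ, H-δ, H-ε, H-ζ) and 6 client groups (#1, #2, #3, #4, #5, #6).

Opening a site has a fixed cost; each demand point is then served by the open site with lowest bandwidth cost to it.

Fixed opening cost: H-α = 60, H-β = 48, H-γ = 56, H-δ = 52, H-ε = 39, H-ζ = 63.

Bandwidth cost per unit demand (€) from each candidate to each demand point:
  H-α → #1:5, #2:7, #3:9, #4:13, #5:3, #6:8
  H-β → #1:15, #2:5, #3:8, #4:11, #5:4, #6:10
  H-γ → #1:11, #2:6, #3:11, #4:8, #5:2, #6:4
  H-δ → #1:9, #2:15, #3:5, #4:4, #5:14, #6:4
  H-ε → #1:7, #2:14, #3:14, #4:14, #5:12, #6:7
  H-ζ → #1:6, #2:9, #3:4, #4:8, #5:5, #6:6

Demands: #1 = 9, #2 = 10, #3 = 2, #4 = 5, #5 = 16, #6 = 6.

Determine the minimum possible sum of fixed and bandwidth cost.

329

Open {H-α, H-δ}: assign each demand point to its cheapest open site.
  #1→H-α 9×5=45, #2→H-α 10×7=70, #3→H-δ 2×5=10, #4→H-δ 5×4=20, #5→H-α 16×3=48, #6→H-δ 6×4=24
  bandwidth cost 217, fixed 112 → total 329.
Compare {H-γ}: bandwidth cost 277 + fixed 56 = 333.
Compare {H-α, H-γ}: bandwidth cost 219 + fixed 116 = 335.
Compare {H-γ, H-δ}: bandwidth cost 227 + fixed 108 = 335.
All other subsets cost ≥ 333. Minimum total cost: 329.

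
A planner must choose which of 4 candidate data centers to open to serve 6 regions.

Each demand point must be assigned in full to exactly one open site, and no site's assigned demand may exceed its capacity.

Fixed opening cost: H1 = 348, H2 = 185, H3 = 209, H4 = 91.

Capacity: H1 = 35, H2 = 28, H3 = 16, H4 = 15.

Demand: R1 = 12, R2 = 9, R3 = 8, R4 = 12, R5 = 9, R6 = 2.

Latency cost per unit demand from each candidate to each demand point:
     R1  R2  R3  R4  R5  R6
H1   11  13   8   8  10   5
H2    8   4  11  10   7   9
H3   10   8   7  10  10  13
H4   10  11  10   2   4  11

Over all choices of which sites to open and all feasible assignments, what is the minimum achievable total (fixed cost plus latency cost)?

834

Open {H2, H3, H4}; cheapest assignment that respects the capacities:
  H2 (cap 28, load 28): R2, R3, R5, R6 — cost 9×4 + 8×11 + 9×7 + 2×9 = 205
  H3 (cap 16, load 12): R1 — cost 12×10 = 120
  H4 (cap 15, load 12): R4 — cost 12×2 = 24
  Shipping 349, fixed 485 → total 834.
  Any other capacity-feasible assignment to {H2, H3, H4} ships for at least 349.
Compare {H1, H2}: its best feasible assignment gives total 925.
Compare {H1, H2, H4}: its best feasible assignment gives total 944.
Every other set of open sites that can feasibly serve all demand totals ≥ 925 even under its best assignment. Minimum: 834.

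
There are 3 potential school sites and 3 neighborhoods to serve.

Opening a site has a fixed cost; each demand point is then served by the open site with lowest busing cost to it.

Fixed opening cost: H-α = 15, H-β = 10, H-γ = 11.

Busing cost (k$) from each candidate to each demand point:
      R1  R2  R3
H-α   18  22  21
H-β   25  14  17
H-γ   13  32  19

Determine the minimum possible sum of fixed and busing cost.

65

Open {H-β, H-γ}: assign each demand point to its cheapest open site.
  R1→H-γ 13, R2→H-β 14, R3→H-β 17
  busing cost 44, fixed 21 → total 65.
Compare {H-β}: busing cost 56 + fixed 10 = 66.
Compare {H-α, H-β}: busing cost 49 + fixed 25 = 74.
Compare {H-γ}: busing cost 64 + fixed 11 = 75.
All other subsets cost ≥ 66. Minimum total cost: 65.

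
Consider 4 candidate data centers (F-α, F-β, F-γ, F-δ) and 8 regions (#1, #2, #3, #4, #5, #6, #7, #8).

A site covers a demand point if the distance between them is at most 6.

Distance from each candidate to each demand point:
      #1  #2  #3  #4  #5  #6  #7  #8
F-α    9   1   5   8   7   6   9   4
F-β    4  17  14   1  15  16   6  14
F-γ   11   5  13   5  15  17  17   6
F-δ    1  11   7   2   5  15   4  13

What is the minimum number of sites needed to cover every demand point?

2

Coverage sets (demand points within 6 of each site):
  F-α: {#2, #3, #6, #8}
  F-β: {#1, #4, #7}
  F-γ: {#2, #4, #8}
  F-δ: {#1, #4, #5, #7}
No single site covers all 8 demand points.
But {F-α, F-δ} covers everything, so the minimum is 2.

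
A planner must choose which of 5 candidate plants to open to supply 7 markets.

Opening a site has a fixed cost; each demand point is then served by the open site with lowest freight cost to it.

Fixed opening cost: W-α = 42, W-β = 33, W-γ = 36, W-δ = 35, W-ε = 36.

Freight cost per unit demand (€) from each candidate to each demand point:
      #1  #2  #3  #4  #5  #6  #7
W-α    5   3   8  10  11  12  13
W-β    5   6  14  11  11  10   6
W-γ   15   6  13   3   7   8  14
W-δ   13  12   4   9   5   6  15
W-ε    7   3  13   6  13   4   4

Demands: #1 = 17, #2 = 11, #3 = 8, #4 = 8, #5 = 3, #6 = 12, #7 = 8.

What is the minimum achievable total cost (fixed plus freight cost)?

397

Open {W-β, W-δ, W-ε}: assign each demand point to its cheapest open site.
  #1→W-β 17×5=85, #2→W-ε 11×3=33, #3→W-δ 8×4=32, #4→W-ε 8×6=48, #5→W-δ 3×5=15, #6→W-ε 12×4=48, #7→W-ε 8×4=32
  freight cost 293, fixed 104 → total 397.
Compare {W-δ, W-ε}: freight cost 327 + fixed 71 = 398.
Compare {W-α, W-δ, W-ε}: freight cost 293 + fixed 113 = 406.
Compare {W-β, W-γ, W-δ, W-ε}: freight cost 269 + fixed 140 = 409.
All other subsets cost ≥ 398. Minimum total cost: 397.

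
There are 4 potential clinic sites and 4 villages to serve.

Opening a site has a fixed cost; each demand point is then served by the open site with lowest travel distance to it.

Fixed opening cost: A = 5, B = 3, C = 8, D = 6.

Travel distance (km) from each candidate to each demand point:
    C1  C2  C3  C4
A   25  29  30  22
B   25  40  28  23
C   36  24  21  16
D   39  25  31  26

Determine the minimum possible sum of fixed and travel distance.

97

Open {B, C}: assign each demand point to its cheapest open site.
  C1→B 25, C2→C 24, C3→C 21, C4→C 16
  travel distance 86, fixed 11 → total 97.
Compare {A, C}: travel distance 86 + fixed 13 = 99.
Compare {A, B, C}: travel distance 86 + fixed 16 = 102.
Compare {B, C, D}: travel distance 86 + fixed 17 = 103.
All other subsets cost ≥ 99. Minimum total cost: 97.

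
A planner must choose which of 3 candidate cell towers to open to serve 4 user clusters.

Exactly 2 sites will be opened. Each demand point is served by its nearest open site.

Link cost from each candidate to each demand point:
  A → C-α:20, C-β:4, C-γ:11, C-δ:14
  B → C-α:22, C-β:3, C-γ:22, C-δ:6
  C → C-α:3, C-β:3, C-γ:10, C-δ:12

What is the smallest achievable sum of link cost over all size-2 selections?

Open {B, C}.
  C-α→C 3, C-β→B 3, C-γ→C 10, C-δ→B 6  ⇒ total 22.
Compare {A, C}: total 28.
Compare {A, B}: total 40.

22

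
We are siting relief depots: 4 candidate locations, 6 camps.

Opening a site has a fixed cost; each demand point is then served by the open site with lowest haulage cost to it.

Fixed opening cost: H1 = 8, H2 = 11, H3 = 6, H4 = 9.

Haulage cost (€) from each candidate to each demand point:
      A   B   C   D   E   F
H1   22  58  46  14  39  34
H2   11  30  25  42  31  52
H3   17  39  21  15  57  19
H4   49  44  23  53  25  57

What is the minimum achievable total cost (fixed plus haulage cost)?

Open {H2, H3}: assign each demand point to its cheapest open site.
  A→H2 11, B→H2 30, C→H3 21, D→H3 15, E→H2 31, F→H3 19
  haulage cost 127, fixed 17 → total 144.
Compare {H2, H3, H4}: haulage cost 121 + fixed 26 = 147.
Compare {H3, H4}: haulage cost 136 + fixed 15 = 151.
Compare {H1, H2, H3}: haulage cost 126 + fixed 25 = 151.
All other subsets cost ≥ 147. Minimum total cost: 144.

144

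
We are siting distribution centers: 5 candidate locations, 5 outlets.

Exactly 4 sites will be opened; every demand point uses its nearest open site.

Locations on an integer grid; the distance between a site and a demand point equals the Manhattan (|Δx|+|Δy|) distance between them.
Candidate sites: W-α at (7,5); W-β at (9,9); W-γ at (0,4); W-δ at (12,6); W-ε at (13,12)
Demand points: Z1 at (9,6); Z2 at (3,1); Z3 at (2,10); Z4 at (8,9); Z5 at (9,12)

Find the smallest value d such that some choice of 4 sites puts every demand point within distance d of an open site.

8

Open {W-α, W-β, W-γ, W-δ}.
  Farthest demand point is Z3 at distance 8 (to W-β); all others are ≤ 8.
With {W-α, W-β, W-γ, W-ε} the worst case is 8.
With {W-α, W-β, W-δ, W-ε} the worst case is 8.
No size-4 selection achieves below 8.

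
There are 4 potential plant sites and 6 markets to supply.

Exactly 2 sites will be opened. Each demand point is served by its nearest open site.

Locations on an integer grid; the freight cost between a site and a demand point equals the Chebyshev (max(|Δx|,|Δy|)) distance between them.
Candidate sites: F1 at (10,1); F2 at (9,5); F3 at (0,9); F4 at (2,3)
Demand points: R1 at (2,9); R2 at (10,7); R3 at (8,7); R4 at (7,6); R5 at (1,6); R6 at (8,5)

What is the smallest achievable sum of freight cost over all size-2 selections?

12

Open {F2, F3}.
  R1→F3 2, R2→F2 2, R3→F2 2, R4→F2 2, R5→F3 3, R6→F2 1  ⇒ total 12.
Compare {F2, F4}: total 16.
Compare {F1, F2}: total 22.
No size-2 selection does better; minimum is 12.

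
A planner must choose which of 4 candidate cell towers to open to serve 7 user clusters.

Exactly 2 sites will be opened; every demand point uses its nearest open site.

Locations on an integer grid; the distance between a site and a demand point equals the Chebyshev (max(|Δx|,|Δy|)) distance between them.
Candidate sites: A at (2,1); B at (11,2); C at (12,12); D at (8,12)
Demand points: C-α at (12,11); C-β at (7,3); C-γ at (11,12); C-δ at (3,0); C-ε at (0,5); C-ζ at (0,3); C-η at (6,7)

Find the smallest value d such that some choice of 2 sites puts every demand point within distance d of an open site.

Open {A, D}.
  Farthest demand point is C-β at distance 5 (to A); all others are ≤ 5.
With {A, C} the worst case is 6.
With {B, D} the worst case is 9.
No size-2 selection achieves below 5.

5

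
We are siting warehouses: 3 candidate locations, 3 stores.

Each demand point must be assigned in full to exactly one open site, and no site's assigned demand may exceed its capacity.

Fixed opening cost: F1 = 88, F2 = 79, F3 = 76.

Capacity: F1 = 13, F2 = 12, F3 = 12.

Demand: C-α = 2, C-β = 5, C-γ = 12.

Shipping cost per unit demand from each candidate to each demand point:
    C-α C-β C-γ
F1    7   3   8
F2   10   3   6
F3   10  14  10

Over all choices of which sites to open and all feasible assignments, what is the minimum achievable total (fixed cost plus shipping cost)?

268

Open {F1, F2}; cheapest assignment that respects the capacities:
  F1 (cap 13, load 7): C-α, C-β — cost 2×7 + 5×3 = 29
  F2 (cap 12, load 12): C-γ — cost 12×6 = 72
  Shipping 101, fixed 167 → total 268.
  Any other capacity-feasible assignment to {F1, F2} ships for at least 101.
Compare {F2, F3}: its best feasible assignment gives total 310.
Compare {F1, F3}: its best feasible assignment gives total 313.
Every other set of open sites that can feasibly serve all demand totals ≥ 310 even under its best assignment. Minimum: 268.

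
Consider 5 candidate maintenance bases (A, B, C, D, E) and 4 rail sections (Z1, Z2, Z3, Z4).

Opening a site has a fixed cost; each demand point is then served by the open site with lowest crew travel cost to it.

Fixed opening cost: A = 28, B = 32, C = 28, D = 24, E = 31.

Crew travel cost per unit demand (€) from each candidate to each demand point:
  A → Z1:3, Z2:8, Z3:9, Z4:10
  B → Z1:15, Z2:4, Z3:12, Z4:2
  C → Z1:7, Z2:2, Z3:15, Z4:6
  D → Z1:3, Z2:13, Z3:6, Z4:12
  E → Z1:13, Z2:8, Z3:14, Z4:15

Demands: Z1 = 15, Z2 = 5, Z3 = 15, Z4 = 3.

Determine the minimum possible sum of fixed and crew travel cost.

Open {C, D}: assign each demand point to its cheapest open site.
  Z1→D 15×3=45, Z2→C 5×2=10, Z3→D 15×6=90, Z4→C 3×6=18
  crew travel cost 163, fixed 52 → total 215.
Compare {B, D}: crew travel cost 161 + fixed 56 = 217.
Compare {B, C, D}: crew travel cost 151 + fixed 84 = 235.
Compare {A, C, D}: crew travel cost 163 + fixed 80 = 243.
All other subsets cost ≥ 217. Minimum total cost: 215.

215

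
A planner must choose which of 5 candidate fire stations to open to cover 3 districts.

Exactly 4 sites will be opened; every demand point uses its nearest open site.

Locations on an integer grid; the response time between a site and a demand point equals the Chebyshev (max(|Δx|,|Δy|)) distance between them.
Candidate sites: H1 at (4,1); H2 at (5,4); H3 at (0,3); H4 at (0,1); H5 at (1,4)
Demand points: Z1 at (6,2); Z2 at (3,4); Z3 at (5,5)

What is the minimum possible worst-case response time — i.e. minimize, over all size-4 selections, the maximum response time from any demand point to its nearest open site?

Open {H1, H2, H3, H4}.
  Farthest demand point is Z1 at response time 2 (to H1); all others are ≤ 2.
With {H1, H2, H3, H5} the worst case is 2.
With {H1, H2, H4, H5} the worst case is 2.
No size-4 selection achieves below 2.

2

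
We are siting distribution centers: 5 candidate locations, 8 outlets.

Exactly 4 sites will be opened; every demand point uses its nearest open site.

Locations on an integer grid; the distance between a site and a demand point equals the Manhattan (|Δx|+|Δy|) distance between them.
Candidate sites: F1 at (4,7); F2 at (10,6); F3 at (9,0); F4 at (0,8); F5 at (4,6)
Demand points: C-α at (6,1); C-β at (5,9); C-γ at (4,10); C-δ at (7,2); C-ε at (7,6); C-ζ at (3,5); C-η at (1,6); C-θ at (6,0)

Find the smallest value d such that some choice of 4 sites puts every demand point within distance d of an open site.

4

Open {F1, F2, F3, F4}.
  Farthest demand point is C-α at distance 4 (to F3); all others are ≤ 4.
With {F1, F2, F3, F5} the worst case is 4.
With {F1, F3, F4, F5} the worst case is 4.
No size-4 selection achieves below 4.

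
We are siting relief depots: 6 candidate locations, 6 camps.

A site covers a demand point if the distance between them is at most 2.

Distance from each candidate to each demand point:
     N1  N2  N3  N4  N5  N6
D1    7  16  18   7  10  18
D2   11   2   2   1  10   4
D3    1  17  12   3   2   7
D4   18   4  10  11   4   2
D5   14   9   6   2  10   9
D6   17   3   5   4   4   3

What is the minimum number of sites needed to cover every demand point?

3

Coverage sets (demand points within 2 of each site):
  D1: {}
  D2: {N2, N3, N4}
  D3: {N1, N5}
  D4: {N6}
  D5: {N4}
  D6: {}
No 2 sites suffice: every size-2 union leaves at least one demand point uncovered.
But {D2, D3, D4} covers everything, so the minimum is 3.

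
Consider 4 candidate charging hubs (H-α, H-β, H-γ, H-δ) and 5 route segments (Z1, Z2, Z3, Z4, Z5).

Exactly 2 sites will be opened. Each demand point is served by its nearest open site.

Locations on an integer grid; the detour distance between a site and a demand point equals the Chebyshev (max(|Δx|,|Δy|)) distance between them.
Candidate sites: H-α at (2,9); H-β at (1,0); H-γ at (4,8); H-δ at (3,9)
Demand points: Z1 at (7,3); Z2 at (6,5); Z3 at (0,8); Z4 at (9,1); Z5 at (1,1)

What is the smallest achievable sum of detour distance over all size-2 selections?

Open {H-β, H-γ}.
  Z1→H-γ 5, Z2→H-γ 3, Z3→H-γ 4, Z4→H-γ 7, Z5→H-β 1  ⇒ total 20.
Compare {H-α, H-β}: total 21.
Compare {H-β, H-δ}: total 22.
No size-2 selection does better; minimum is 20.

20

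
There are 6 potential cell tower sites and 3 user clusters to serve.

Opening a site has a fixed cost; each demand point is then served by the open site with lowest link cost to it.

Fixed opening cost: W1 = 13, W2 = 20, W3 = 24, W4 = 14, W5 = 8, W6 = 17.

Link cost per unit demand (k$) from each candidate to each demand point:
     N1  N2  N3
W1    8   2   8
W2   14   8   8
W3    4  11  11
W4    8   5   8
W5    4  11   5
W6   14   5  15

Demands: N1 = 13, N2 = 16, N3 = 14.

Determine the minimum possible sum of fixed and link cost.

175

Open {W1, W5}: assign each demand point to its cheapest open site.
  N1→W5 13×4=52, N2→W1 16×2=32, N3→W5 14×5=70
  link cost 154, fixed 21 → total 175.
Compare {W1, W4, W5}: link cost 154 + fixed 35 = 189.
Compare {W1, W5, W6}: link cost 154 + fixed 38 = 192.
Compare {W1, W2, W5}: link cost 154 + fixed 41 = 195.
All other subsets cost ≥ 189. Minimum total cost: 175.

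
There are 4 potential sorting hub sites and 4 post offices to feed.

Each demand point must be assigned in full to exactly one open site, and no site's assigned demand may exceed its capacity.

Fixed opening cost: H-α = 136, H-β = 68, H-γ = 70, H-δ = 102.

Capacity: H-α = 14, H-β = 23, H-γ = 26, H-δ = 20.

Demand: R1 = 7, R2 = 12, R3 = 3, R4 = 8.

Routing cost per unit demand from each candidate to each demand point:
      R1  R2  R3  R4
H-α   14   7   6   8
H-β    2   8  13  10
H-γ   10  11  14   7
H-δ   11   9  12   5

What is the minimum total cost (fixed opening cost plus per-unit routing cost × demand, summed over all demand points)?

Open {H-β, H-γ}; cheapest assignment that respects the capacities:
  H-β (cap 23, load 22): R1, R2, R3 — cost 7×2 + 12×8 + 3×13 = 149
  H-γ (cap 26, load 8): R4 — cost 8×7 = 56
  Shipping 205, fixed 138 → total 343.
  Any other capacity-feasible assignment to {H-β, H-γ} ships for at least 205.
Compare {H-β, H-δ}: its best feasible assignment gives total 356.
Compare {H-α, H-β}: its best feasible assignment gives total 396.
Every other set of open sites that can feasibly serve all demand totals ≥ 356 even under its best assignment. Minimum: 343.

343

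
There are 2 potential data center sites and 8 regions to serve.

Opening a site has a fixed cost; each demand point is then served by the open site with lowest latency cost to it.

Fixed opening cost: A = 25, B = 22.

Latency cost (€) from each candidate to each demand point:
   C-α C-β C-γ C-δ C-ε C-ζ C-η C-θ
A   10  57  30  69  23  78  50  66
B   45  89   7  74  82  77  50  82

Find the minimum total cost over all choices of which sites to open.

Open {A, B}: assign each demand point to its cheapest open site.
  C-α→A 10, C-β→A 57, C-γ→B 7, C-δ→A 69, C-ε→A 23, C-ζ→B 77, C-η→A 50, C-θ→A 66
  latency cost 359, fixed 47 → total 406.
Compare {A}: latency cost 383 + fixed 25 = 408.
Compare {B}: latency cost 506 + fixed 22 = 528.

406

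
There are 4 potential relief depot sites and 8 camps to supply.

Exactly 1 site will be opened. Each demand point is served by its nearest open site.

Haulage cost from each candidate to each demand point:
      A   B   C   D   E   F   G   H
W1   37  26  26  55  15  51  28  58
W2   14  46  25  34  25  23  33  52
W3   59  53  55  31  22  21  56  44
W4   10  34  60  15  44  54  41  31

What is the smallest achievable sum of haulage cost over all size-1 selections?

Open {W2}.
  A→W2 14, B→W2 46, C→W2 25, D→W2 34, E→W2 25, F→W2 23, G→W2 33, H→W2 52  ⇒ total 252.
Compare {W4}: total 289.
Compare {W1}: total 296.
No size-1 selection does better; minimum is 252.

252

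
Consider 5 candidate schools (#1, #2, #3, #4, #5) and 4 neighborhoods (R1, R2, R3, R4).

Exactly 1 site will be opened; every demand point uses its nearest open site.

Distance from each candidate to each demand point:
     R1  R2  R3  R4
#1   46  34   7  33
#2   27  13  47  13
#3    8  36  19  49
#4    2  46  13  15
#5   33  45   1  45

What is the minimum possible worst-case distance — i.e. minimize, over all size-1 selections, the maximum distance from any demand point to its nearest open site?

Open {#5}.
  Farthest demand point is R2 at distance 45 (to #5); all others are ≤ 45.
With {#1} the worst case is 46.
With {#4} the worst case is 46.
No size-1 selection achieves below 45.

45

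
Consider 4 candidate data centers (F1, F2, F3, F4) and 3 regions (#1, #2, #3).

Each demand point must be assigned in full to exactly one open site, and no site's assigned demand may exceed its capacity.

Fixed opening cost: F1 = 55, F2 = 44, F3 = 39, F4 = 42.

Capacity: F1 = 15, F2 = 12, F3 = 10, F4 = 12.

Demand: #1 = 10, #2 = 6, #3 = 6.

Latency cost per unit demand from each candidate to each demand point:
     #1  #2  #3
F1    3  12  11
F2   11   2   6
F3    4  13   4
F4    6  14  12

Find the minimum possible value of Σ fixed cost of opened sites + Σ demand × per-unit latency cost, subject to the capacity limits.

Open {F2, F3}; cheapest assignment that respects the capacities:
  F2 (cap 12, load 12): #2, #3 — cost 6×2 + 6×6 = 48
  F3 (cap 10, load 10): #1 — cost 10×4 = 40
  Shipping 88, fixed 83 → total 171.
  Any other capacity-feasible assignment to {F2, F3} ships for at least 88.
Compare {F1, F2}: its best feasible assignment gives total 177.
Compare {F2, F4}: its best feasible assignment gives total 194.
Every other set of open sites that can feasibly serve all demand totals ≥ 177 even under its best assignment. Minimum: 171.

171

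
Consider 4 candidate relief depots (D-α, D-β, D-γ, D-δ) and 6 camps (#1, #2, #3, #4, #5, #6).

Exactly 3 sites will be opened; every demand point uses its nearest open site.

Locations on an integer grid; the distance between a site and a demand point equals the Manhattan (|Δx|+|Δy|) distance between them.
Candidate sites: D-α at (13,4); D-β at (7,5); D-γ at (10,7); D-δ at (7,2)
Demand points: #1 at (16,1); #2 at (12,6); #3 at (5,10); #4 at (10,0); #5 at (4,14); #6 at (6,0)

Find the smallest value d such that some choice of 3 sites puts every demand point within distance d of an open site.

12

Open {D-α, D-β, D-γ}.
  Farthest demand point is #5 at distance 12 (to D-β); all others are ≤ 12.
With {D-α, D-β, D-δ} the worst case is 12.
With {D-β, D-γ, D-δ} the worst case is 12.
No size-3 selection achieves below 12.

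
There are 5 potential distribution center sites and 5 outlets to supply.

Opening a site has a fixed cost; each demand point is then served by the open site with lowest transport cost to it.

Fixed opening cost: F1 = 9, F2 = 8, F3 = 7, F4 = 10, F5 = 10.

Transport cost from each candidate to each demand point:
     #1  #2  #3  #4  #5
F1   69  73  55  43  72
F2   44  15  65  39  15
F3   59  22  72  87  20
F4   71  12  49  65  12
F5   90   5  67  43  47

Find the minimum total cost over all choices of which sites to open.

174

Open {F2, F4}: assign each demand point to its cheapest open site.
  #1→F2 44, #2→F4 12, #3→F4 49, #4→F2 39, #5→F4 12
  transport cost 156, fixed 18 → total 174.
Compare {F2, F4, F5}: transport cost 149 + fixed 28 = 177.
Compare {F2, F3, F4}: transport cost 156 + fixed 25 = 181.
Compare {F1, F2, F4}: transport cost 156 + fixed 27 = 183.
All other subsets cost ≥ 177. Minimum total cost: 174.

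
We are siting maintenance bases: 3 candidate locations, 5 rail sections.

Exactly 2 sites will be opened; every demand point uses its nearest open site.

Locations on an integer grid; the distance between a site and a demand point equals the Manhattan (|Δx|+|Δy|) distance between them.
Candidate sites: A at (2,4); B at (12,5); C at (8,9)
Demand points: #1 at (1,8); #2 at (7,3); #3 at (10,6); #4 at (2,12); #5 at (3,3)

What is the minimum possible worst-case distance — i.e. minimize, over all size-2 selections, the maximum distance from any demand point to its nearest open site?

8

Open {A, B}.
  Farthest demand point is #4 at distance 8 (to A); all others are ≤ 8.
With {A, C} the worst case is 8.
With {B, C} the worst case is 11.
No size-2 selection achieves below 8.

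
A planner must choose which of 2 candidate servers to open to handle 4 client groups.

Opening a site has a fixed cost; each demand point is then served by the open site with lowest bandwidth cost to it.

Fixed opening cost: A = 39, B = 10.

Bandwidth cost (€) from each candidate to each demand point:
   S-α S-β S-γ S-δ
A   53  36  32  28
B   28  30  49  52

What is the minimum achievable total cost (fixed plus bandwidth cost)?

Open {A, B}: assign each demand point to its cheapest open site.
  S-α→B 28, S-β→B 30, S-γ→A 32, S-δ→A 28
  bandwidth cost 118, fixed 49 → total 167.
Compare {B}: bandwidth cost 159 + fixed 10 = 169.
Compare {A}: bandwidth cost 149 + fixed 39 = 188.

167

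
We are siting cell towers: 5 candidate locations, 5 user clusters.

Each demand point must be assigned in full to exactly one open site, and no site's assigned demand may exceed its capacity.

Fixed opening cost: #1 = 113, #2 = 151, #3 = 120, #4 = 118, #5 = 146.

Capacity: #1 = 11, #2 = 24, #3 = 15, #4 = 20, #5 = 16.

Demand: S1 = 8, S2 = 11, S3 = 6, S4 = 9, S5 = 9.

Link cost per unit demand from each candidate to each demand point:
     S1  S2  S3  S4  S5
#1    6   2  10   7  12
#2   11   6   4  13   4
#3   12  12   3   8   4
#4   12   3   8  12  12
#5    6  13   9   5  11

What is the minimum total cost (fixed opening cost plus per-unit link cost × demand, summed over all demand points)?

Open {#2, #4}; cheapest assignment that respects the capacities:
  #2 (cap 24, load 23): S1, S3, S5 — cost 8×11 + 6×4 + 9×4 = 148
  #4 (cap 20, load 20): S2, S4 — cost 11×3 + 9×12 = 141
  Shipping 289, fixed 269 → total 558.
  Any other capacity-feasible assignment to {#2, #4} ships for at least 289.
Compare {#1, #3, #4}: its best feasible assignment gives total 594.
Compare {#3, #4, #5}: its best feasible assignment gives total 612.
Every other set of open sites that can feasibly serve all demand totals ≥ 594 even under its best assignment. Minimum: 558.

558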